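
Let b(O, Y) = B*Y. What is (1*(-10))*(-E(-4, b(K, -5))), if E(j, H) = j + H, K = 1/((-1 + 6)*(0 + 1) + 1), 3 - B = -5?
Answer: -440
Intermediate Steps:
B = 8 (B = 3 - 1*(-5) = 3 + 5 = 8)
K = 1/6 (K = 1/(5*1 + 1) = 1/(5 + 1) = 1/6 ≈ 0.16667)
b(O, Y) = 8*Y
E(j, H) = H + j
(1*(-10))*(-E(-4, b(K, -5))) = (1*(-10))*(-(8*(-5) - 4)) = -(-10)*(-40 - 4) = -(-10)*(-44) = -10*44 = -440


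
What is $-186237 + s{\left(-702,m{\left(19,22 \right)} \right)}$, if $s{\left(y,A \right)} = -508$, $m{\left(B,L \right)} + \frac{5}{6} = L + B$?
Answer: $-186745$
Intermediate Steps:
$m{\left(B,L \right)} = - \frac{5}{6} + B + L$ ($m{\left(B,L \right)} = - \frac{5}{6} + \left(L + B\right) = - \frac{5}{6} + \left(B + L\right) = - \frac{5}{6} + B + L$)
$-186237 + s{\left(-702,m{\left(19,22 \right)} \right)} = -186237 - 508 = -186745$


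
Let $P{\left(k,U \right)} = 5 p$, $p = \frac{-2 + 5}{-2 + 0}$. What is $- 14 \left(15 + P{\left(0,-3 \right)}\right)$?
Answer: $-105$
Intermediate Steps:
$p = - \frac{3}{2}$ ($p = \frac{3}{-2} = 3 \left(- \frac{1}{2}\right) = - \frac{3}{2} \approx -1.5$)
$P{\left(k,U \right)} = - \frac{15}{2}$ ($P{\left(k,U \right)} = 5 \left(- \frac{3}{2}\right) = - \frac{15}{2}$)
$- 14 \left(15 + P{\left(0,-3 \right)}\right) = - 14 \left(15 - \frac{15}{2}\right) = \left(-14\right) \frac{15}{2} = -105$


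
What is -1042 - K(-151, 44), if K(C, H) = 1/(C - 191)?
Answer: -356363/342 ≈ -1042.0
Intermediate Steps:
K(C, H) = 1/(-191 + C)
-1042 - K(-151, 44) = -1042 - 1/(-191 - 151) = -1042 - 1/(-342) = -1042 - 1*(-1/342) = -1042 + 1/342 = -356363/342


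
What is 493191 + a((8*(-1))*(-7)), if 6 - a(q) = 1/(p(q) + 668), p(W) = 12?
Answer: 335373959/680 ≈ 4.9320e+5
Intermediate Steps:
a(q) = 4079/680 (a(q) = 6 - 1/(12 + 668) = 6 - 1/680 = 4079/680)
493191 + a((8*(-1))*(-7)) = 493191 + 4079/680 = 335373959/680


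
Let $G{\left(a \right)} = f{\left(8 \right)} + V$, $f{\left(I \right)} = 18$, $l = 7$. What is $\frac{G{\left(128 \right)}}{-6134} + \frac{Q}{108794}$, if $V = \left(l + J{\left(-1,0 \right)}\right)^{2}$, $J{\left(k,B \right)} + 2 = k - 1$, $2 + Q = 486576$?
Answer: $\frac{1490853739}{333671198} \approx 4.468$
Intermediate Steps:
$Q = 486574$ ($Q = -2 + 486576 = 486574$)
$J{\left(k,B \right)} = -3 + k$ ($J{\left(k,B \right)} = -2 + \left(k - 1\right) = -2 + \left(-1 + k\right) = -3 + k$)
$V = 9$ ($V = \left(7 - 4\right)^{2} = 3^{2} = 9$)
$G{\left(a \right)} = 27$ ($G{\left(a \right)} = 18 + 9 = 27$)
$\frac{G{\left(128 \right)}}{-6134} + \frac{Q}{108794} = \frac{27}{-6134} + \frac{486574}{108794} = 27 \left(- \frac{1}{6134}\right) + 486574 \cdot \frac{1}{108794} = - \frac{27}{6134} + \frac{243287}{54397} = \frac{1490853739}{333671198}$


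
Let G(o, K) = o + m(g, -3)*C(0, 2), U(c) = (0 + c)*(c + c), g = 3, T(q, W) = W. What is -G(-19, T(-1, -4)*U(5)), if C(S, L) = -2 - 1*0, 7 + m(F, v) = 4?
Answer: 13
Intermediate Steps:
m(F, v) = -3 (m(F, v) = -7 + 4 = -3)
U(c) = 2*c² (U(c) = c*(2*c) = 2*c²)
C(S, L) = -2 (C(S, L) = -2 + 0 = -2)
G(o, K) = 6 + o (G(o, K) = o - 3*(-2) = o + 6 = 6 + o)
-G(-19, T(-1, -4)*U(5)) = -(6 - 19) = -1*(-13) = 13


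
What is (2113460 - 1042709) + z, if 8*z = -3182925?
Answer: 5383083/8 ≈ 6.7289e+5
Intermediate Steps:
z = -3182925/8 (z = (⅛)*(-3182925) = -3182925/8 ≈ -3.9787e+5)
(2113460 - 1042709) + z = (2113460 - 1042709) - 3182925/8 = 1070751 - 3182925/8 = 5383083/8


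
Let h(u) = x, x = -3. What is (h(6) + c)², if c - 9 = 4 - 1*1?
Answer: 81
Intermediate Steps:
c = 12 (c = 9 + (4 - 1*1) = 9 + (4 - 1) = 9 + 3 = 12)
h(u) = -3
(h(6) + c)² = (-3 + 12)² = 9² = 81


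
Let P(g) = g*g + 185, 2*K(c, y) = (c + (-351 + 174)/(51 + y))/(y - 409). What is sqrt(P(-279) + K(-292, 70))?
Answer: sqrt(4339967832966)/7458 ≈ 279.33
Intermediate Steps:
K(c, y) = (c - 177/(51 + y))/(2*(-409 + y)) (K(c, y) = ((c + (-351 + 174)/(51 + y))/(y - 409))/2 = ((c - 177/(51 + y))/(-409 + y))/2 = (c - 177/(51 + y))/(2*(-409 + y)))
P(g) = 185 + g**2 (P(g) = g**2 + 185 = 185 + g**2)
sqrt(P(-279) + K(-292, 70)) = sqrt((185 + (-279)**2) + (177 - 51*(-292) - 1*(-292)*70)/(2*(20859 - 1*70**2 + 358*70))) = sqrt((185 + 77841) + (177 + 14892 + 20440)/(2*(20859 - 1*4900 + 25060))) = sqrt(78026 + (1/2)*35509/(20859 - 4900 + 25060)) = sqrt(78026 + (1/2)*35509/41019) = sqrt(78026 + (1/2)*(1/41019)*35509) = sqrt(78026 + 35509/82038) = sqrt(6401132497/82038) = sqrt(4339967832966)/7458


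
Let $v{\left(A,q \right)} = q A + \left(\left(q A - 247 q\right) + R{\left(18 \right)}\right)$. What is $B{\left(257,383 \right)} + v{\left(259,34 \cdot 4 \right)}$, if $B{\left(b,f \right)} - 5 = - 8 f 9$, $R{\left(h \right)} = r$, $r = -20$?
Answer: $9265$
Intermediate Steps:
$R{\left(h \right)} = -20$
$B{\left(b,f \right)} = 5 - 72 f$ ($B{\left(b,f \right)} = 5 + - 8 f 9 = 5 - 72 f$)
$v{\left(A,q \right)} = -20 - 247 q + 2 A q$ ($v{\left(A,q \right)} = q A - \left(20 + 247 q - q A\right) = A q - \left(20 + 247 q - A q\right) = -20 - 247 q + 2 A q$)
$B{\left(257,383 \right)} + v{\left(259,34 \cdot 4 \right)} = \left(5 - 27576\right) - \left(20 - 9214 \cdot 4\right) = \left(5 - 27576\right) - \left(33612 - 70448\right) = -27571 - -36836 = -27571 + 36836 = 9265$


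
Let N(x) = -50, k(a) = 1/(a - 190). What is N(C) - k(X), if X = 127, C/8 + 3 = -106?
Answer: -3149/63 ≈ -49.984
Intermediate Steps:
C = -872 (C = -24 + 8*(-106) = -24 - 848 = -872)
k(a) = 1/(-190 + a)
N(C) - k(X) = -50 - 1/(-190 + 127) = -50 - 1/(-63) = -50 - 1*(-1/63) = -50 + 1/63 = -3149/63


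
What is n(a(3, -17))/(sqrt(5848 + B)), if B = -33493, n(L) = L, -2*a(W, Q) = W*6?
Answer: 3*I*sqrt(27645)/9215 ≈ 0.05413*I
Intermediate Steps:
a(W, Q) = -3*W (a(W, Q) = -W*6/2 = -3*W)
n(a(3, -17))/(sqrt(5848 + B)) = (-3*3)/(sqrt(5848 - 33493)) = -9*(-I*sqrt(27645)/27645) = -(-3)*I*sqrt(27645)/9215 = 3*I*sqrt(27645)/9215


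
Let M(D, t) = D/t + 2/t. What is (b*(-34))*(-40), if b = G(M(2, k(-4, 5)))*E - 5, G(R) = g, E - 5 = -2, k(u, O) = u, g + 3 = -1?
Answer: -23120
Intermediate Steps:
g = -4 (g = -3 - 1 = -4)
E = 3 (E = 5 - 2 = 3)
M(D, t) = 2/t + D/t
G(R) = -4
b = -17 (b = -4*3 - 5 = -12 - 5 = -17)
(b*(-34))*(-40) = -17*(-34)*(-40) = 578*(-40) = -23120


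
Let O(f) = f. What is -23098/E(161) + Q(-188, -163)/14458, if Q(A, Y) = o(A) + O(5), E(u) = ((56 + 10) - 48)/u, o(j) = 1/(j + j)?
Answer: -10108025340001/48925872 ≈ -2.0660e+5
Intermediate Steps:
o(j) = 1/(2*j)
E(u) = 18/u (E(u) = (66 - 48)/u = 18/u)
Q(A, Y) = 5 + 1/(2*A) (Q(A, Y) = 1/(2*A) + 5 = 5 + 1/(2*A))
-23098/E(161) + Q(-188, -163)/14458 = -23098/(18/161) + (5 + (1/2)/(-188))/14458 = -23098/(18*(1/161)) + (5 + (1/2)*(-1/188))*(1/14458) = -23098/18/161 + (5 - 1/376)*(1/14458) = -23098*161/18 + (1879/376)*(1/14458) = -1859389/9 + 1879/5436208 = -10108025340001/48925872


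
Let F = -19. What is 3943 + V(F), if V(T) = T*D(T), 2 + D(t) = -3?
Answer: 4038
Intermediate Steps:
D(t) = -5 (D(t) = -2 - 3 = -5)
V(T) = -5*T (V(T) = T*(-5) = -5*T)
3943 + V(F) = 3943 - 5*(-19) = 3943 + 95 = 4038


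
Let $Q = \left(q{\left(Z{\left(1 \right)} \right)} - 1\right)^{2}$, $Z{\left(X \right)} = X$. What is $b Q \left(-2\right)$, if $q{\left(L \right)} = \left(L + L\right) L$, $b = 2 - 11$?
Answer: $18$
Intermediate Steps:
$b = -9$ ($b = 2 - 11 = -9$)
$q{\left(L \right)} = 2 L^{2}$ ($q{\left(L \right)} = 2 L L = 2 L^{2}$)
$Q = 1$ ($Q = \left(2 \cdot 1^{2} - 1\right)^{2} = \left(2 \cdot 1 - 1\right)^{2} = \left(2 - 1\right)^{2} = 1^{2} = 1$)
$b Q \left(-2\right) = \left(-9\right) 1 \left(-2\right) = \left(-9\right) \left(-2\right) = 18$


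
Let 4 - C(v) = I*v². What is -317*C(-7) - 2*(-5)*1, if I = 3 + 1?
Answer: 60874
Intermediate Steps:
I = 4
C(v) = 4 - 4*v²
-317*C(-7) - 2*(-5)*1 = -317*(4 - 4*(-7)²) - 2*(-5)*1 = -317*(4 - 4*49) + 10*1 = -317*(4 - 196) + 10 = -317*(-192) + 10 = 60864 + 10 = 60874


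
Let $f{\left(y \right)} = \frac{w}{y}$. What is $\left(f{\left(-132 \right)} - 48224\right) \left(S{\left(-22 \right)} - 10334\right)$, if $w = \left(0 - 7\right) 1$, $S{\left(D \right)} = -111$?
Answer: $\frac{66488284645}{132} \approx 5.037 \cdot 10^{8}$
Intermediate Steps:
$w = -7$ ($w = \left(-7\right) 1 = -7$)
$f{\left(y \right)} = - \frac{7}{y}$
$\left(f{\left(-132 \right)} - 48224\right) \left(S{\left(-22 \right)} - 10334\right) = \left(- \frac{7}{-132} - 48224\right) \left(-111 - 10334\right) = \left(\left(-7\right) \left(- \frac{1}{132}\right) - 48224\right) \left(-10445\right) = \left(\frac{7}{132} - 48224\right) \left(-10445\right) = \left(- \frac{6365561}{132}\right) \left(-10445\right) = \frac{66488284645}{132}$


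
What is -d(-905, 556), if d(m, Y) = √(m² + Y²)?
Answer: -√1128161 ≈ -1062.1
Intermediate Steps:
d(m, Y) = √(Y² + m²)
-d(-905, 556) = -√(556² + (-905)²) = -√(309136 + 819025) = -√1128161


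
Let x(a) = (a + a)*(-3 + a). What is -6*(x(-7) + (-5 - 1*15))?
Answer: -720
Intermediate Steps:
x(a) = 2*a*(-3 + a) (x(a) = (2*a)*(-3 + a) = 2*a*(-3 + a))
-6*(x(-7) + (-5 - 1*15)) = -6*(2*(-7)*(-3 - 7) + (-5 - 1*15)) = -6*(2*(-7)*(-10) + (-5 - 15)) = -6*(140 - 20) = -6*120 = -720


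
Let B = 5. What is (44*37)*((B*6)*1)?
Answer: 48840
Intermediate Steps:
(44*37)*((B*6)*1) = (44*37)*((5*6)*1) = 1628*(30*1) = 1628*30 = 48840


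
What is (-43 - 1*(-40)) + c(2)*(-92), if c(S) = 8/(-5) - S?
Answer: 1641/5 ≈ 328.20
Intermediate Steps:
c(S) = -8/5 - S (c(S) = 8*(-1/5) - S = -8/5 - S)
(-43 - 1*(-40)) + c(2)*(-92) = (-43 - 1*(-40)) + (-8/5 - 1*2)*(-92) = (-43 + 40) + (-8/5 - 2)*(-92) = -3 - 18/5*(-92) = -3 + 1656/5 = 1641/5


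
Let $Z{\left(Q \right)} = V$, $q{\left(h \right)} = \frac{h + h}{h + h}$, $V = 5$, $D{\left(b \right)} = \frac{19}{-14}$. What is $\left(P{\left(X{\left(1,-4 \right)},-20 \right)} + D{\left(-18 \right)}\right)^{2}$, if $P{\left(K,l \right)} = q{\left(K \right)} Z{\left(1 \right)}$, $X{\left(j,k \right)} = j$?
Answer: $\frac{2601}{196} \approx 13.27$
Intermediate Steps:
$D{\left(b \right)} = - \frac{19}{14}$ ($D{\left(b \right)} = 19 \left(- \frac{1}{14}\right) = - \frac{19}{14}$)
$q{\left(h \right)} = 1$ ($q{\left(h \right)} = \frac{2 h}{2 h} = 2 h \frac{1}{2 h} = 1$)
$Z{\left(Q \right)} = 5$
$P{\left(K,l \right)} = 5$ ($P{\left(K,l \right)} = 1 \cdot 5 = 5$)
$\left(P{\left(X{\left(1,-4 \right)},-20 \right)} + D{\left(-18 \right)}\right)^{2} = \left(5 - \frac{19}{14}\right)^{2} = \left(\frac{51}{14}\right)^{2} = \frac{2601}{196}$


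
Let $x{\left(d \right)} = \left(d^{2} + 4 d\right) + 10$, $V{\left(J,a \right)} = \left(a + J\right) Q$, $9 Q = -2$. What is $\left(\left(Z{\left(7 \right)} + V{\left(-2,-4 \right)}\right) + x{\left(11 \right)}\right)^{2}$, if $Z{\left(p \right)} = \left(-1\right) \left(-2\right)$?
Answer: $\frac{286225}{9} \approx 31803.0$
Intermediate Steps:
$Q = - \frac{2}{9}$ ($Q = \frac{1}{9} \left(-2\right) = - \frac{2}{9} \approx -0.22222$)
$V{\left(J,a \right)} = - \frac{2 J}{9} - \frac{2 a}{9}$ ($V{\left(J,a \right)} = \left(a + J\right) \left(- \frac{2}{9}\right) = \left(J + a\right) \left(- \frac{2}{9}\right) = - \frac{2 J}{9} - \frac{2 a}{9}$)
$x{\left(d \right)} = 10 + d^{2} + 4 d$
$Z{\left(p \right)} = 2$
$\left(\left(Z{\left(7 \right)} + V{\left(-2,-4 \right)}\right) + x{\left(11 \right)}\right)^{2} = \left(\left(2 - - \frac{4}{3}\right) + \left(10 + 11^{2} + 4 \cdot 11\right)\right)^{2} = \left(\left(2 + \left(\frac{4}{9} + \frac{8}{9}\right)\right) + \left(10 + 121 + 44\right)\right)^{2} = \left(\left(2 + \frac{4}{3}\right) + 175\right)^{2} = \left(\frac{10}{3} + 175\right)^{2} = \left(\frac{535}{3}\right)^{2} = \frac{286225}{9}$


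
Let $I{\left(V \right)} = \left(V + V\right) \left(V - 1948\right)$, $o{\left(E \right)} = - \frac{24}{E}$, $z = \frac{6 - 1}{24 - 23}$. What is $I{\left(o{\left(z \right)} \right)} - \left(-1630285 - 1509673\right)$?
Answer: $\frac{78967622}{25} \approx 3.1587 \cdot 10^{6}$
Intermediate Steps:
$z = 5$ ($z = \frac{5}{1} = 5 \cdot 1 = 5$)
$I{\left(V \right)} = 2 V \left(-1948 + V\right)$
$I{\left(o{\left(z \right)} \right)} - \left(-1630285 - 1509673\right) = 2 \left(- \frac{24}{5}\right) \left(-1948 - \frac{24}{5}\right) - \left(-1630285 - 1509673\right) = 2 \left(\left(-24\right) \frac{1}{5}\right) \left(-1948 - \frac{24}{5}\right) - \left(-1630285 - 1509673\right) = 2 \left(- \frac{24}{5}\right) \left(-1948 - \frac{24}{5}\right) - -3139958 = 2 \left(- \frac{24}{5}\right) \left(- \frac{9764}{5}\right) + 3139958 = \frac{468672}{25} + 3139958 = \frac{78967622}{25}$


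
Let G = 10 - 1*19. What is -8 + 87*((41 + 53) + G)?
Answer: 7387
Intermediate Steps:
G = -9 (G = 10 - 19 = -9)
-8 + 87*((41 + 53) + G) = -8 + 87*((41 + 53) - 9) = -8 + 87*(94 - 9) = -8 + 87*85 = -8 + 7395 = 7387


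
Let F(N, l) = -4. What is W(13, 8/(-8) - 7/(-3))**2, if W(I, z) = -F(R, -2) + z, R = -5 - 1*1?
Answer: 256/9 ≈ 28.444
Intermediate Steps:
R = -6 (R = -5 - 1 = -6)
W(I, z) = 4 + z (W(I, z) = -1*(-4) + z = 4 + z)
W(13, 8/(-8) - 7/(-3))**2 = (4 + (8/(-8) - 7/(-3)))**2 = (4 + (8*(-1/8) - 7*(-1/3)))**2 = (4 + (-1 + 7/3))**2 = (4 + 4/3)**2 = (16/3)**2 = 256/9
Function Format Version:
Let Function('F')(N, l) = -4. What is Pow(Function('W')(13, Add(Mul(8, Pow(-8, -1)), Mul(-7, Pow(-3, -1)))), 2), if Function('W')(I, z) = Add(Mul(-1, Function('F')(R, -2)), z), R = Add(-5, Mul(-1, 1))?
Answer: Rational(256, 9) ≈ 28.444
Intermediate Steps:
R = -6 (R = Add(-5, -1) = -6)
Function('W')(I, z) = Add(4, z) (Function('W')(I, z) = Add(Mul(-1, -4), z) = Add(4, z))
Pow(Function('W')(13, Add(Mul(8, Pow(-8, -1)), Mul(-7, Pow(-3, -1)))), 2) = Pow(Add(4, Add(Mul(8, Pow(-8, -1)), Mul(-7, Pow(-3, -1)))), 2) = Pow(Add(4, Add(Mul(8, Rational(-1, 8)), Mul(-7, Rational(-1, 3)))), 2) = Pow(Add(4, Add(-1, Rational(7, 3))), 2) = Pow(Add(4, Rational(4, 3)), 2) = Pow(Rational(16, 3), 2) = Rational(256, 9)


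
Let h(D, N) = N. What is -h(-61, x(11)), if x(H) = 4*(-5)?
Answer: 20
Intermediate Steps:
x(H) = -20
-h(-61, x(11)) = -1*(-20) = 20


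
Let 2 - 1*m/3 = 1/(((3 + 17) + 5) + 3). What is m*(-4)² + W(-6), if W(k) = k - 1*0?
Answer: 618/7 ≈ 88.286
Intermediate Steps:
W(k) = k (W(k) = k + 0 = k)
m = 165/28 (m = 6 - 3/(((3 + 17) + 5) + 3) = 6 - 3/((20 + 5) + 3) = 6 - 3/(25 + 3) = 6 - 3/28 = 165/28 ≈ 5.8929)
m*(-4)² + W(-6) = (165/28)*(-4)² - 6 = (165/28)*16 - 6 = 660/7 - 6 = 618/7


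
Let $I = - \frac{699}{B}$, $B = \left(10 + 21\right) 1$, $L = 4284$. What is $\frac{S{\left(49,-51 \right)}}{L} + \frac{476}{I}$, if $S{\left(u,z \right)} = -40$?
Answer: $- \frac{5270222}{249543} \approx -21.12$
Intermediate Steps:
$B = 31$ ($B = 31 \cdot 1 = 31$)
$I = - \frac{699}{31} \approx -22.548$
$\frac{S{\left(49,-51 \right)}}{L} + \frac{476}{I} = - \frac{40}{4284} + \frac{476}{- \frac{699}{31}} = \left(-40\right) \frac{1}{4284} + 476 \left(- \frac{31}{699}\right) = - \frac{10}{1071} - \frac{14756}{699} = - \frac{5270222}{249543}$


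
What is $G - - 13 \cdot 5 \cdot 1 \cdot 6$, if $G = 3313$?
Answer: $3703$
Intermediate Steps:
$G - - 13 \cdot 5 \cdot 1 \cdot 6 = 3313 - - 13 \cdot 5 \cdot 1 \cdot 6 = 3313 - - 13 \cdot 5 \cdot 6 = 3313 - \left(-13\right) 30 = 3313 - -390 = 3313 + 390 = 3703$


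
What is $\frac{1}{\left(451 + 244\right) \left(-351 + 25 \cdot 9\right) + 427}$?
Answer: $- \frac{1}{87143} \approx -1.1475 \cdot 10^{-5}$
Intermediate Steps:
$\frac{1}{\left(451 + 244\right) \left(-351 + 25 \cdot 9\right) + 427} = \frac{1}{695 \left(-351 + 225\right) + 427} = \frac{1}{695 \left(-126\right) + 427} = \frac{1}{-87570 + 427} = \frac{1}{-87143} = - \frac{1}{87143}$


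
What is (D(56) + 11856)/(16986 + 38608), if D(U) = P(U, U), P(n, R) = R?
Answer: 5956/27797 ≈ 0.21427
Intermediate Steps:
D(U) = U
(D(56) + 11856)/(16986 + 38608) = (56 + 11856)/(16986 + 38608) = 11912/55594 = 11912*(1/55594) = 5956/27797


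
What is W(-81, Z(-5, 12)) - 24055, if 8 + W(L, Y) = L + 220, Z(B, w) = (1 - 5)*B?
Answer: -23924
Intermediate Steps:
Z(B, w) = -4*B
W(L, Y) = 212 + L (W(L, Y) = -8 + (L + 220) = -8 + (220 + L) = 212 + L)
W(-81, Z(-5, 12)) - 24055 = (212 - 81) - 24055 = 131 - 24055 = -23924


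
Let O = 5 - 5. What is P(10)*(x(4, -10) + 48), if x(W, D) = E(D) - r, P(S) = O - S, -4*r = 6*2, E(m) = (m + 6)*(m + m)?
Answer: -1310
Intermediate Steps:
E(m) = 2*m*(6 + m) (E(m) = (6 + m)*(2*m) = 2*m*(6 + m))
O = 0
r = -3 (r = -3*2/2 = -1/4*12 = -3)
P(S) = -S (P(S) = 0 - S = -S)
x(W, D) = 3 + 2*D*(6 + D) (x(W, D) = 2*D*(6 + D) - 1*(-3) = 2*D*(6 + D) + 3 = 3 + 2*D*(6 + D))
P(10)*(x(4, -10) + 48) = (-1*10)*((3 + 2*(-10)*(6 - 10)) + 48) = -10*((3 + 2*(-10)*(-4)) + 48) = -10*((3 + 80) + 48) = -10*(83 + 48) = -10*131 = -1310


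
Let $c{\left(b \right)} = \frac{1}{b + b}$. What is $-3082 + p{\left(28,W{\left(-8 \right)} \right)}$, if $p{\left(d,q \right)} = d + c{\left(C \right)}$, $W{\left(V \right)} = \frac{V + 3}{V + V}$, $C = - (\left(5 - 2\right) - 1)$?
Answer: $- \frac{12217}{4} \approx -3054.3$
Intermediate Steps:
$C = -2$ ($C = - (3 - 1) = \left(-1\right) 2 = -2$)
$c{\left(b \right)} = \frac{1}{2 b}$
$W{\left(V \right)} = \frac{3 + V}{2 V}$
$p{\left(d,q \right)} = - \frac{1}{4} + d$ ($p{\left(d,q \right)} = d + \frac{1}{2 \left(-2\right)} = d + \frac{1}{2} \left(- \frac{1}{2}\right) = d - \frac{1}{4} = - \frac{1}{4} + d$)
$-3082 + p{\left(28,W{\left(-8 \right)} \right)} = -3082 + \left(- \frac{1}{4} + 28\right) = -3082 + \frac{111}{4} = - \frac{12217}{4}$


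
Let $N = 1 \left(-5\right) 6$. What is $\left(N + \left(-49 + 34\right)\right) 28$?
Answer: $-1260$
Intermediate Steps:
$N = -30$ ($N = \left(-5\right) 6 = -30$)
$\left(N + \left(-49 + 34\right)\right) 28 = \left(-30 + \left(-49 + 34\right)\right) 28 = \left(-30 - 15\right) 28 = \left(-45\right) 28 = -1260$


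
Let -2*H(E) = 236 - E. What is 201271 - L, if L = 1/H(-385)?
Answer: 124989293/621 ≈ 2.0127e+5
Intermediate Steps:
H(E) = -118 + E/2 (H(E) = -(236 - E)/2 = -118 + E/2)
L = -2/621 (L = 1/(-118 + (½)*(-385)) = 1/(-118 - 385/2) = 1/(-621/2) = -2/621 ≈ -0.0032206)
201271 - L = 201271 - 1*(-2/621) = 201271 + 2/621 = 124989293/621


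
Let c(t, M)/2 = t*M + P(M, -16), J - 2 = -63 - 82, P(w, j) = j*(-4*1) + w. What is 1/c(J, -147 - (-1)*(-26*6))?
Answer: 1/86180 ≈ 1.1604e-5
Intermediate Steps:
P(w, j) = w - 4*j (P(w, j) = j*(-4) + w = -4*j + w = w - 4*j)
J = -143 (J = 2 + (-63 - 82) = 2 - 145 = -143)
c(t, M) = 128 + 2*M + 2*M*t (c(t, M) = 2*(t*M + (M - 4*(-16))) = 2*(M*t + (M + 64)) = 2*(M*t + (64 + M)) = 2*(64 + M + M*t) = 128 + 2*M + 2*M*t)
1/c(J, -147 - (-1)*(-26*6)) = 1/(128 + 2*(-147 - (-1)*(-26*6)) + 2*(-147 - (-1)*(-26*6))*(-143)) = 1/(128 + 2*(-147 - (-1)*(-156)) + 2*(-147 - (-1)*(-156))*(-143)) = 1/(128 + 2*(-147 - 1*156) + 2*(-147 - 1*156)*(-143)) = 1/(128 + 2*(-147 - 156) + 2*(-147 - 156)*(-143)) = 1/(128 + 2*(-303) + 2*(-303)*(-143)) = 1/(128 - 606 + 86658) = 1/86180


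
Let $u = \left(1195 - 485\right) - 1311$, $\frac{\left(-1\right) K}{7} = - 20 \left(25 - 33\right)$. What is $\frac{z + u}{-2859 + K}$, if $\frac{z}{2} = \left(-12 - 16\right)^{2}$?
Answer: $- \frac{967}{3979} \approx -0.24303$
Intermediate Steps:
$K = -1120$ ($K = - 7 \left(- 20 \left(25 - 33\right)\right) = - 7 \left(\left(-20\right) \left(-8\right)\right) = \left(-7\right) 160 = -1120$)
$u = -601$ ($u = 710 - 1311 = -601$)
$z = 1568$ ($z = 2 \left(-12 - 16\right)^{2} = 2 \left(-28\right)^{2} = 2 \cdot 784 = 1568$)
$\frac{z + u}{-2859 + K} = \frac{1568 - 601}{-2859 - 1120} = \frac{967}{-3979} = 967 \left(- \frac{1}{3979}\right) = - \frac{967}{3979}$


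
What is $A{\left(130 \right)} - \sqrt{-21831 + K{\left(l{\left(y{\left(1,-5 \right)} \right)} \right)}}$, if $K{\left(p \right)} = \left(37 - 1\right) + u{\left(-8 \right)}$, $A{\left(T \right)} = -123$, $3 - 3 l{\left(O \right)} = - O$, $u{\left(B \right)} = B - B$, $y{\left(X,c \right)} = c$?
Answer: $-123 - i \sqrt{21795} \approx -123.0 - 147.63 i$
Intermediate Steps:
$u{\left(B \right)} = 0$
$l{\left(O \right)} = 1 + \frac{O}{3}$ ($l{\left(O \right)} = 1 - \frac{\left(-1\right) O}{3} = 1 + \frac{O}{3}$)
$K{\left(p \right)} = 36$ ($K{\left(p \right)} = \left(37 - 1\right) + 0 = 36 + 0 = 36$)
$A{\left(130 \right)} - \sqrt{-21831 + K{\left(l{\left(y{\left(1,-5 \right)} \right)} \right)}} = -123 - \sqrt{-21831 + 36} = -123 - \sqrt{-21795} = -123 - i \sqrt{21795}$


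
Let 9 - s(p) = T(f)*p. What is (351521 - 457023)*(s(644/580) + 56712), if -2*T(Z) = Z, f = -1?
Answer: -29920601851/5 ≈ -5.9841e+9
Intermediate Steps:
T(Z) = -Z/2
s(p) = 9 - p/2 (s(p) = 9 - (-½*(-1))*p = 9 - p/2)
(351521 - 457023)*(s(644/580) + 56712) = (351521 - 457023)*((9 - 322/580) + 56712) = -105502*((9 - 322/580) + 56712) = -105502*((9 - ½*161/145) + 56712) = -105502*((9 - 161/290) + 56712) = -105502*(2449/290 + 56712) = -105502*16448929/290 = -29920601851/5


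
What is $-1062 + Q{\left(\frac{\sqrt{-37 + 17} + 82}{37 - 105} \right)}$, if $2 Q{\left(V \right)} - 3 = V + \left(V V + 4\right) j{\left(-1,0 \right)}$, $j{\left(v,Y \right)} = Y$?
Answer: $- \frac{72155}{68} - \frac{i \sqrt{5}}{68} \approx -1061.1 - 0.032883 i$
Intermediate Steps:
$Q{\left(V \right)} = \frac{3}{2} + \frac{V}{2}$ ($Q{\left(V \right)} = \frac{3}{2} + \frac{V + \left(V V + 4\right) 0}{2} = \frac{3}{2} + \frac{V + \left(V^{2} + 4\right) 0}{2} = \frac{3}{2} + \frac{V + \left(4 + V^{2}\right) 0}{2} = \frac{3}{2} + \frac{V + 0}{2} = \frac{3}{2} + \frac{V}{2}$)
$-1062 + Q{\left(\frac{\sqrt{-37 + 17} + 82}{37 - 105} \right)} = -1062 + \left(\frac{3}{2} + \frac{\left(\sqrt{-37 + 17} + 82\right) \frac{1}{37 - 105}}{2}\right) = -1062 + \left(\frac{3}{2} + \frac{\left(\sqrt{-20} + 82\right) \frac{1}{-68}}{2}\right) = -1062 + \left(\frac{3}{2} + \frac{\left(2 i \sqrt{5} + 82\right) \left(- \frac{1}{68}\right)}{2}\right) = -1062 + \left(\frac{3}{2} + \frac{\left(82 + 2 i \sqrt{5}\right) \left(- \frac{1}{68}\right)}{2}\right) = -1062 + \left(\frac{3}{2} + \frac{- \frac{41}{34} - \frac{i \sqrt{5}}{34}}{2}\right) = -1062 + \left(\frac{3}{2} - \left(\frac{41}{68} + \frac{i \sqrt{5}}{68}\right)\right) = -1062 + \left(\frac{61}{68} - \frac{i \sqrt{5}}{68}\right) = - \frac{72155}{68} - \frac{i \sqrt{5}}{68}$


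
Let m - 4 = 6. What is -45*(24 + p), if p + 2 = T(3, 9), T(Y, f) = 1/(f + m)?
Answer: -18855/19 ≈ -992.37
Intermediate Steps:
m = 10 (m = 4 + 6 = 10)
T(Y, f) = 1/(10 + f) (T(Y, f) = 1/(f + 10) = 1/(10 + f))
p = -37/19 (p = -2 + 1/(10 + 9) = -2 + 1/19 = -37/19 ≈ -1.9474)
-45*(24 + p) = -45*(24 - 37/19) = -45*419/19 = -18855/19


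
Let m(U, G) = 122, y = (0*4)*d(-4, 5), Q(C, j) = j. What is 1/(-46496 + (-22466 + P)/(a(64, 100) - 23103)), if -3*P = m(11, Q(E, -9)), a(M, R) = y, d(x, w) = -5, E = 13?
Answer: -69309/3222523744 ≈ -2.1508e-5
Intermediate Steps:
y = 0 (y = (0*4)*(-5) = 0*(-5) = 0)
a(M, R) = 0
P = -122/3 (P = -1/3*122 = -122/3 ≈ -40.667)
1/(-46496 + (-22466 + P)/(a(64, 100) - 23103)) = 1/(-46496 + (-22466 - 122/3)/(0 - 23103)) = 1/(-46496 - 67520/3/(-23103)) = 1/(-46496 - 67520/3*(-1/23103)) = 1/(-46496 + 67520/69309) = 1/(-3222523744/69309) = -69309/3222523744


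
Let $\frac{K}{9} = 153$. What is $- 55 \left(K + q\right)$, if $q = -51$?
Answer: $-72930$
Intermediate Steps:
$K = 1377$ ($K = 9 \cdot 153 = 1377$)
$- 55 \left(K + q\right) = - 55 \left(1377 - 51\right) = \left(-55\right) 1326 = -72930$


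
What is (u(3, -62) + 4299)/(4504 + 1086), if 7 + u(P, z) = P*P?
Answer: 4301/5590 ≈ 0.76941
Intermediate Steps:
u(P, z) = -7 + P² (u(P, z) = -7 + P*P = -7 + P²)
(u(3, -62) + 4299)/(4504 + 1086) = ((-7 + 3²) + 4299)/(4504 + 1086) = ((-7 + 9) + 4299)/5590 = (2 + 4299)*(1/5590) = 4301*(1/5590) = 4301/5590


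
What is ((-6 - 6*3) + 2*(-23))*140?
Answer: -9800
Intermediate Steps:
((-6 - 6*3) + 2*(-23))*140 = ((-6 - 18) - 46)*140 = (-24 - 46)*140 = -70*140 = -9800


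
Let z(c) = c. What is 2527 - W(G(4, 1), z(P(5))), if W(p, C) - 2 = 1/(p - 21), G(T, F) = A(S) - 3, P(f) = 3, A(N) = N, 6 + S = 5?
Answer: 63126/25 ≈ 2525.0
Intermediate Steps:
S = -1 (S = -6 + 5 = -1)
G(T, F) = -4 (G(T, F) = -1 - 3 = -4)
W(p, C) = 2 + 1/(-21 + p) (W(p, C) = 2 + 1/(p - 21) = 2 + 1/(-21 + p))
2527 - W(G(4, 1), z(P(5))) = 2527 - (-41 + 2*(-4))/(-21 - 4) = 2527 - (-41 - 8)/(-25) = 2527 - (-1)*(-49)/25 = 2527 - 1*49/25 = 2527 - 49/25 = 63126/25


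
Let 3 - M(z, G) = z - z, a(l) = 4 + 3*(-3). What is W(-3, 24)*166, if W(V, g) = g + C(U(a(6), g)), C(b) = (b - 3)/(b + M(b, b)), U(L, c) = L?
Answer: 4648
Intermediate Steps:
a(l) = -5 (a(l) = 4 - 9 = -5)
M(z, G) = 3 (M(z, G) = 3 - (z - z) = 3 - 1*0 = 3 + 0 = 3)
C(b) = (-3 + b)/(3 + b) (C(b) = (b - 3)/(b + 3) = (-3 + b)/(3 + b))
W(V, g) = 4 + g (W(V, g) = g + (-3 - 5)/(3 - 5) = g - 8/(-2) = g - ½*(-8) = g + 4 = 4 + g)
W(-3, 24)*166 = (4 + 24)*166 = 28*166 = 4648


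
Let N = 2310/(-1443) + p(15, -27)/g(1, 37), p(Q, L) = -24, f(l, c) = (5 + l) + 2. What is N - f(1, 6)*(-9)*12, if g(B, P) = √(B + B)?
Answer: 414814/481 - 12*√2 ≈ 845.43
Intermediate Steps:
f(l, c) = 7 + l
g(B, P) = √2*√B (g(B, P) = √(2*B) = √2*√B)
N = -770/481 - 12*√2 (N = 2310/(-1443) - 24*√2/2 = 2310*(-1/1443) - 24*√2/2 = -770/481 - 24*√2/2 = -770/481 - 12*√2 ≈ -18.571)
N - f(1, 6)*(-9)*12 = (-770/481 - 12*√2) - (7 + 1)*(-9)*12 = (-770/481 - 12*√2) - 8*(-9)*12 = (-770/481 - 12*√2) - (-72)*12 = (-770/481 - 12*√2) - 1*(-864) = (-770/481 - 12*√2) + 864 = 414814/481 - 12*√2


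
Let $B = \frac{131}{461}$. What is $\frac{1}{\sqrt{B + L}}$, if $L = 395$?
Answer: $\frac{\sqrt{694266}}{16566} \approx 0.050297$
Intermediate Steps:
$B = \frac{131}{461}$ ($B = 131 \cdot \frac{1}{461} = \frac{131}{461} \approx 0.28416$)
$\frac{1}{\sqrt{B + L}} = \frac{1}{\sqrt{\frac{131}{461} + 395}} = \frac{1}{\sqrt{\frac{182226}{461}}} = \frac{1}{\frac{11}{461} \sqrt{694266}} = \frac{\sqrt{694266}}{16566}$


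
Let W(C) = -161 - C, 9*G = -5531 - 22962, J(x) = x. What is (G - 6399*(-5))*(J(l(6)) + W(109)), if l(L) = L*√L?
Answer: -7783860 + 518924*√6/3 ≈ -7.3602e+6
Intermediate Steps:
l(L) = L^(3/2)
G = -28493/9 (G = (-5531 - 22962)/9 = (⅑)*(-28493) = -28493/9 ≈ -3165.9)
(G - 6399*(-5))*(J(l(6)) + W(109)) = (-28493/9 - 6399*(-5))*(6^(3/2) + (-161 - 1*109)) = (-28493/9 + 31995)*(6*√6 + (-161 - 109)) = 259462*(6*√6 - 270)/9 = 259462*(-270 + 6*√6)/9 = -7783860 + 518924*√6/3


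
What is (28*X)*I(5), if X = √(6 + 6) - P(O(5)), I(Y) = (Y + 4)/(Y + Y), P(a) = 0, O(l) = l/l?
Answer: 252*√3/5 ≈ 87.295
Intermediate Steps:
O(l) = 1
I(Y) = (4 + Y)/(2*Y) (I(Y) = (4 + Y)/((2*Y)) = (4 + Y)*(1/(2*Y)) = (4 + Y)/(2*Y))
X = 2*√3 (X = √(6 + 6) - 1*0 = √12 + 0 = 2*√3 + 0 = 2*√3 ≈ 3.4641)
(28*X)*I(5) = (28*(2*√3))*((½)*(4 + 5)/5) = (56*√3)*((½)*(⅕)*9) = (56*√3)*(9/10) = 252*√3/5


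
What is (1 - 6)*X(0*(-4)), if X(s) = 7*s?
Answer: 0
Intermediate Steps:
(1 - 6)*X(0*(-4)) = (1 - 6)*(7*(0*(-4))) = -35*0 = -5*0 = 0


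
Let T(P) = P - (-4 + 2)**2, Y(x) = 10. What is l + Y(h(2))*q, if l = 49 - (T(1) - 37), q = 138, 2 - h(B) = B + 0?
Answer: 1469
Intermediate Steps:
h(B) = 2 - B (h(B) = 2 - (B + 0) = 2 - B)
T(P) = -4 + P (T(P) = P - 1*(-2)**2 = P - 1*4 = P - 4 = -4 + P)
l = 89 (l = 49 - ((-4 + 1) - 37) = 49 - (-3 - 37) = 49 - 1*(-40) = 49 + 40 = 89)
l + Y(h(2))*q = 89 + 10*138 = 89 + 1380 = 1469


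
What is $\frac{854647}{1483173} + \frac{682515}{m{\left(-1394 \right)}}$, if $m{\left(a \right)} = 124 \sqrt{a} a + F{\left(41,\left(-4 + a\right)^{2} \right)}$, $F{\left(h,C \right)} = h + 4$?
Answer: $\frac{35597460753530640098}{61776528900572944557} + \frac{117976812840 i \sqrt{1394}}{41651600252009} \approx 0.57623 + 0.10575 i$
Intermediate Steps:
$F{\left(h,C \right)} = 4 + h$
$m{\left(a \right)} = 45 + 124 a^{\frac{3}{2}}$ ($m{\left(a \right)} = 124 \sqrt{a} a + \left(4 + 41\right) = 124 a^{\frac{3}{2}} + 45 = 45 + 124 a^{\frac{3}{2}}$)
$\frac{854647}{1483173} + \frac{682515}{m{\left(-1394 \right)}} = \frac{854647}{1483173} + \frac{682515}{45 + 124 \left(-1394\right)^{\frac{3}{2}}} = 854647 \cdot \frac{1}{1483173} + \frac{682515}{45 + 124 \left(- 1394 i \sqrt{1394}\right)} = \frac{854647}{1483173} + \frac{682515}{45 - 172856 i \sqrt{1394}}$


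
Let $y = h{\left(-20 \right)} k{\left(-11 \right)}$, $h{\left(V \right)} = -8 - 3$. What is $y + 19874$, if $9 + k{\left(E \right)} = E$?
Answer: $20094$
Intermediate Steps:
$h{\left(V \right)} = -11$
$k{\left(E \right)} = -9 + E$
$y = 220$ ($y = - 11 \left(-9 - 11\right) = \left(-11\right) \left(-20\right) = 220$)
$y + 19874 = 220 + 19874 = 20094$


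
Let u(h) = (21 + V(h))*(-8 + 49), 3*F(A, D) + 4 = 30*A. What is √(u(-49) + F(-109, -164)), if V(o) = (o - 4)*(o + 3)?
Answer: √897549/3 ≈ 315.80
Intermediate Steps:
V(o) = (-4 + o)*(3 + o)
F(A, D) = -4/3 + 10*A (F(A, D) = -4/3 + (30*A)/3 = -4/3 + 10*A)
u(h) = 369 - 41*h + 41*h² (u(h) = (21 + (-12 + h² - h))*(-8 + 49) = (9 + h² - h)*41 = 369 - 41*h + 41*h²)
√(u(-49) + F(-109, -164)) = √((369 - 41*(-49) + 41*(-49)²) + (-4/3 + 10*(-109))) = √((369 + 2009 + 41*2401) + (-4/3 - 1090)) = √((369 + 2009 + 98441) - 3274/3) = √(100819 - 3274/3) = √(299183/3) = √897549/3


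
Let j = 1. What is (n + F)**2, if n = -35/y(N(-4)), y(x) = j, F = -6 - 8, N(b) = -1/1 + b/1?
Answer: 2401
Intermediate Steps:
N(b) = -1 + b (N(b) = -1*1 + b*1 = -1 + b)
F = -14
y(x) = 1
n = -35 (n = -35/1 = -35*1 = -35)
(n + F)**2 = (-35 - 14)**2 = (-49)**2 = 2401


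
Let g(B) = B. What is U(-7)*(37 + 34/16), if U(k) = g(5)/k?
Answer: -1565/56 ≈ -27.946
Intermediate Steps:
U(k) = 5/k
U(-7)*(37 + 34/16) = (5/(-7))*(37 + 34/16) = (5*(-1/7))*(37 + 34*(1/16)) = -5*(37 + 17/8)/7 = -5/7*313/8 = -1565/56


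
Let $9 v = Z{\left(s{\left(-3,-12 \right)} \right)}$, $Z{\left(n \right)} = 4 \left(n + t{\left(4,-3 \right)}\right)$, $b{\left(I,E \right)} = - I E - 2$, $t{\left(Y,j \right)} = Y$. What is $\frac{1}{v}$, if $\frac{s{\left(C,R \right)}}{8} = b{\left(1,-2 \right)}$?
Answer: $\frac{9}{16} \approx 0.5625$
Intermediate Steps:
$b{\left(I,E \right)} = -2 - E I$ ($b{\left(I,E \right)} = - E I - 2 = -2 - E I$)
$s{\left(C,R \right)} = 0$ ($s{\left(C,R \right)} = 8 \left(-2 - \left(-2\right) 1\right) = 8 \left(-2 + 2\right) = 8 \cdot 0 = 0$)
$Z{\left(n \right)} = 16 + 4 n$ ($Z{\left(n \right)} = 4 \left(n + 4\right) = 4 \left(4 + n\right) = 16 + 4 n$)
$v = \frac{16}{9}$ ($v = \frac{16 + 4 \cdot 0}{9} = \frac{16 + 0}{9} = \frac{1}{9} \cdot 16 = \frac{16}{9} \approx 1.7778$)
$\frac{1}{v} = \frac{1}{\frac{16}{9}} = \frac{9}{16}$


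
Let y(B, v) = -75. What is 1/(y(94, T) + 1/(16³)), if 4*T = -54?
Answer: -4096/307199 ≈ -0.013333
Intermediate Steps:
T = -27/2 (T = (¼)*(-54) = -27/2 ≈ -13.500)
1/(y(94, T) + 1/(16³)) = 1/(-75 + 1/(16³)) = 1/(-75 + 1/4096) = 1/(-307199/4096) = -4096/307199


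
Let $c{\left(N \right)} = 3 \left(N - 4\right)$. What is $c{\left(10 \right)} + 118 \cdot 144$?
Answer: $17010$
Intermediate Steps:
$c{\left(N \right)} = -12 + 3 N$ ($c{\left(N \right)} = 3 \left(-4 + N\right) = -12 + 3 N$)
$c{\left(10 \right)} + 118 \cdot 144 = \left(-12 + 3 \cdot 10\right) + 118 \cdot 144 = \left(-12 + 30\right) + 16992 = 18 + 16992 = 17010$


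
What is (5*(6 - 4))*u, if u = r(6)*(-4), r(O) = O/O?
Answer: -40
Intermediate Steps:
r(O) = 1
u = -4 (u = 1*(-4) = -4)
(5*(6 - 4))*u = (5*(6 - 4))*(-4) = (5*2)*(-4) = 10*(-4) = -40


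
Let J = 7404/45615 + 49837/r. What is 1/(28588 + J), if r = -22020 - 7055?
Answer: 88417075/2527530137203 ≈ 3.4982e-5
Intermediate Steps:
r = -29075
J = -137202897/88417075 (J = 7404/45615 + 49837/(-29075) = 7404*(1/45615) + 49837*(-1/29075) = 2468/15205 - 49837/29075 = -137202897/88417075 ≈ -1.5518)
1/(28588 + J) = 1/(28588 - 137202897/88417075) = 1/(2527530137203/88417075) = 88417075/2527530137203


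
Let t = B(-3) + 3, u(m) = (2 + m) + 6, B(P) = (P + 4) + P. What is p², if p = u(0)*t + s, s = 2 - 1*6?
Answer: 16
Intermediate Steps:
B(P) = 4 + 2*P (B(P) = (4 + P) + P = 4 + 2*P)
u(m) = 8 + m
t = 1 (t = (4 + 2*(-3)) + 3 = (4 - 6) + 3 = -2 + 3 = 1)
s = -4 (s = 2 - 6 = -4)
p = 4 (p = (8 + 0)*1 - 4 = 8*1 - 4 = 8 - 4 = 4)
p² = 4² = 16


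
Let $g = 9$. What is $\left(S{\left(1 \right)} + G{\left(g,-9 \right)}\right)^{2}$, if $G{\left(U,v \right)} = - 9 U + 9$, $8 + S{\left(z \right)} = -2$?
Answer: $6724$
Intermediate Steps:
$S{\left(z \right)} = -10$ ($S{\left(z \right)} = -8 - 2 = -10$)
$G{\left(U,v \right)} = 9 - 9 U$
$\left(S{\left(1 \right)} + G{\left(g,-9 \right)}\right)^{2} = \left(-10 + \left(9 - 81\right)\right)^{2} = \left(-10 - 72\right)^{2} = \left(-82\right)^{2} = 6724$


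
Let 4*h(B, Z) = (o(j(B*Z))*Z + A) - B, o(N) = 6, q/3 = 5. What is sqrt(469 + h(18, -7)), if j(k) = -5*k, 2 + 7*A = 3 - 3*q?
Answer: sqrt(22169)/7 ≈ 21.270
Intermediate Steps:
q = 15 (q = 3*5 = 15)
A = -44/7 (A = -2/7 + (3 - 3*15)/7 = -2/7 + (3 - 45)/7 = -2/7 + (1/7)*(-42) = -2/7 - 6 = -44/7 ≈ -6.2857)
h(B, Z) = -11/7 - B/4 + 3*Z/2 (h(B, Z) = ((6*Z - 44/7) - B)/4 = ((-44/7 + 6*Z) - B)/4 = (-44/7 - B + 6*Z)/4 = -11/7 - B/4 + 3*Z/2)
sqrt(469 + h(18, -7)) = sqrt(469 + (-11/7 - 1/4*18 + (3/2)*(-7))) = sqrt(469 + (-11/7 - 9/2 - 21/2)) = sqrt(469 - 116/7) = sqrt(3167/7) = sqrt(22169)/7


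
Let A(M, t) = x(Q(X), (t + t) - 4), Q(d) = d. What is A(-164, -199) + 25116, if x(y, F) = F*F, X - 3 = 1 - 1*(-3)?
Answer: 186720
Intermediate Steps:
X = 7 (X = 3 + (1 - 1*(-3)) = 3 + (1 + 3) = 3 + 4 = 7)
x(y, F) = F²
A(M, t) = (-4 + 2*t)² (A(M, t) = ((t + t) - 4)² = (2*t - 4)² = (-4 + 2*t)²)
A(-164, -199) + 25116 = 4*(-2 - 199)² + 25116 = 4*(-201)² + 25116 = 4*40401 + 25116 = 161604 + 25116 = 186720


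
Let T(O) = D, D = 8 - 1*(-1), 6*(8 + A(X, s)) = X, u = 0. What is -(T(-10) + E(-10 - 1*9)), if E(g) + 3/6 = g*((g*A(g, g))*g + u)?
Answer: -229802/3 ≈ -76601.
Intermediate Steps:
A(X, s) = -8 + X/6
D = 9 (D = 8 + 1 = 9)
T(O) = 9
E(g) = -1/2 + g**3*(-8 + g/6) (E(g) = -1/2 + g*((g*(-8 + g/6))*g + 0) = -1/2 + g*(g**2*(-8 + g/6) + 0) = -1/2 + g*(g**2*(-8 + g/6)) = -1/2 + g**3*(-8 + g/6))
-(T(-10) + E(-10 - 1*9)) = -(9 + (-1/2 + (-10 - 1*9)**3*(-48 + (-10 - 1*9))/6)) = -(9 + (-1/2 + (-10 - 9)**3*(-48 + (-10 - 9))/6)) = -(9 + (-1/2 + (1/6)*(-19)**3*(-48 - 19))) = -(9 + (-1/2 + (1/6)*(-6859)*(-67))) = -(9 + (-1/2 + 459553/6)) = -(9 + 229775/3) = -1*229802/3 = -229802/3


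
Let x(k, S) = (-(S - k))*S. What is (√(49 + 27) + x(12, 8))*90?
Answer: 2880 + 180*√19 ≈ 3664.6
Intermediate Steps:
x(k, S) = S*(k - S) (x(k, S) = (k - S)*S = S*(k - S))
(√(49 + 27) + x(12, 8))*90 = (√(49 + 27) + 8*(12 - 1*8))*90 = (√76 + 8*(12 - 8))*90 = (2*√19 + 8*4)*90 = (2*√19 + 32)*90 = (32 + 2*√19)*90 = 2880 + 180*√19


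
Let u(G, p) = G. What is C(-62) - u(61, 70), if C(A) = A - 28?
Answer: -151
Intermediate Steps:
C(A) = -28 + A
C(-62) - u(61, 70) = (-28 - 62) - 1*61 = -90 - 61 = -151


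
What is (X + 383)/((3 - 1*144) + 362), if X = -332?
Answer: 3/13 ≈ 0.23077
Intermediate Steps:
(X + 383)/((3 - 1*144) + 362) = (-332 + 383)/((3 - 1*144) + 362) = 51/((3 - 144) + 362) = 51/(-141 + 362) = 51/221 = 51*(1/221) = 3/13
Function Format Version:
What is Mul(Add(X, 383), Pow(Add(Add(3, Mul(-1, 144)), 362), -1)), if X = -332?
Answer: Rational(3, 13) ≈ 0.23077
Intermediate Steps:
Mul(Add(X, 383), Pow(Add(Add(3, Mul(-1, 144)), 362), -1)) = Mul(Add(-332, 383), Pow(Add(Add(3, Mul(-1, 144)), 362), -1)) = Mul(51, Pow(Add(Add(3, -144), 362), -1)) = Mul(51, Pow(Add(-141, 362), -1)) = Mul(51, Pow(221, -1)) = Mul(51, Rational(1, 221)) = Rational(3, 13)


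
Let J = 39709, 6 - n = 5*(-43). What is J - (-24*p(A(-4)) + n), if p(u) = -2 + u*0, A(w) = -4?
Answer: 39440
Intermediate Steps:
p(u) = -2 (p(u) = -2 + 0 = -2)
n = 221 (n = 6 - 5*(-43) = 6 - 1*(-215) = 6 + 215 = 221)
J - (-24*p(A(-4)) + n) = 39709 - (-24*(-2) + 221) = 39709 - (48 + 221) = 39709 - 1*269 = 39709 - 269 = 39440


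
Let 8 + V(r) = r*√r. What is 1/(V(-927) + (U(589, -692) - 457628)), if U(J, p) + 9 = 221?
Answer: I/(-457424*I + 2781*√103) ≈ -2.1779e-6 + 1.3438e-7*I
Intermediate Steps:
U(J, p) = 212 (U(J, p) = -9 + 221 = 212)
V(r) = -8 + r^(3/2) (V(r) = -8 + r*√r = -8 + r^(3/2))
1/(V(-927) + (U(589, -692) - 457628)) = 1/((-8 + (-927)^(3/2)) + (212 - 457628)) = 1/((-8 - 2781*I*√103) - 457416) = 1/(-457424 - 2781*I*√103)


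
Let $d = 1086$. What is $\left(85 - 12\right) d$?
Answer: $79278$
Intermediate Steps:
$\left(85 - 12\right) d = \left(85 - 12\right) 1086 = 73 \cdot 1086 = 79278$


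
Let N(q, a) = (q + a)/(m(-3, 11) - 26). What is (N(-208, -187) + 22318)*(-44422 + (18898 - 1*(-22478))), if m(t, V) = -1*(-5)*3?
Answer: -748990078/11 ≈ -6.8090e+7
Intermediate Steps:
m(t, V) = 15 (m(t, V) = 5*3 = 15)
N(q, a) = -a/11 - q/11 (N(q, a) = (q + a)/(15 - 26) = (a + q)/(-11) = (a + q)*(-1/11) = -a/11 - q/11)
(N(-208, -187) + 22318)*(-44422 + (18898 - 1*(-22478))) = ((-1/11*(-187) - 1/11*(-208)) + 22318)*(-44422 + (18898 - 1*(-22478))) = ((17 + 208/11) + 22318)*(-44422 + (18898 + 22478)) = (395/11 + 22318)*(-44422 + 41376) = (245893/11)*(-3046) = -748990078/11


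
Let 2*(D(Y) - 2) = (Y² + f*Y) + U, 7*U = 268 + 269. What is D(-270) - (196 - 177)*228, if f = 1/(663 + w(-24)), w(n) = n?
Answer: 31965197/994 ≈ 32158.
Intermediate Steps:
U = 537/7 (U = (268 + 269)/7 = (⅐)*537 = 537/7 ≈ 76.714)
f = 1/639 (f = 1/(663 - 24) = 1/639 ≈ 0.0015649)
D(Y) = 565/14 + Y²/2 + Y/1278 (D(Y) = 2 + ((Y² + Y/639) + 537/7)/2 = 2 + (537/7 + Y² + Y/639)/2 = 2 + (537/14 + Y²/2 + Y/1278) = 565/14 + Y²/2 + Y/1278)
D(-270) - (196 - 177)*228 = (565/14 + (½)*(-270)² + (1/1278)*(-270)) - (196 - 177)*228 = (565/14 + (½)*72900 - 15/71) - 19*228 = (565/14 + 36450 - 15/71) - 1*4332 = 36271205/994 - 4332 = 31965197/994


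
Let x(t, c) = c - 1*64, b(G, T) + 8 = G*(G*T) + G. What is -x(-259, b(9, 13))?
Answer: -990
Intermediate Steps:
b(G, T) = -8 + G + T*G**2 (b(G, T) = -8 + (G*(G*T) + G) = -8 + (T*G**2 + G) = -8 + (G + T*G**2) = -8 + G + T*G**2)
x(t, c) = -64 + c (x(t, c) = c - 64 = -64 + c)
-x(-259, b(9, 13)) = -(-64 + (-8 + 9 + 13*9**2)) = -(-64 + (-8 + 9 + 13*81)) = -(-64 + (-8 + 9 + 1053)) = -(-64 + 1054) = -1*990 = -990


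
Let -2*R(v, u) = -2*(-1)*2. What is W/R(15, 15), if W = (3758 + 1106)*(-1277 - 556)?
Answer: 4457856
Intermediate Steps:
R(v, u) = -2 (R(v, u) = -(-2*(-1))*2/2 = -2)
W = -8915712 (W = 4864*(-1833) = -8915712)
W/R(15, 15) = -8915712/(-2) = -8915712*(-1/2) = 4457856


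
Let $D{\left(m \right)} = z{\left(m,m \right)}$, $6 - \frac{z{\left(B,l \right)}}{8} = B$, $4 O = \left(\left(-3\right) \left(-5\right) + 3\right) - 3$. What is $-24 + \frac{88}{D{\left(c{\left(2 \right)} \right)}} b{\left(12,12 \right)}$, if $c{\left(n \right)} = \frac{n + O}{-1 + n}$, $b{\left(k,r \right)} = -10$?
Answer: $-464$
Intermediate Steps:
$O = \frac{15}{4}$ ($O = \frac{\left(\left(-3\right) \left(-5\right) + 3\right) - 3}{4} = \frac{\left(15 + 3\right) - 3}{4} = \frac{18 - 3}{4} = \frac{1}{4} \cdot 15 = \frac{15}{4} \approx 3.75$)
$z{\left(B,l \right)} = 48 - 8 B$
$c{\left(n \right)} = \frac{\frac{15}{4} + n}{-1 + n}$ ($c{\left(n \right)} = \frac{n + \frac{15}{4}}{-1 + n} = \frac{\frac{15}{4} + n}{-1 + n}$)
$D{\left(m \right)} = 48 - 8 m$
$-24 + \frac{88}{D{\left(c{\left(2 \right)} \right)}} b{\left(12,12 \right)} = -24 + \frac{88}{48 - 8 \frac{\frac{15}{4} + 2}{-1 + 2}} \left(-10\right) = -24 + \frac{88}{48 - 8 \cdot 1^{-1} \cdot \frac{23}{4}} \left(-10\right) = -24 + \frac{88}{48 - 8 \cdot 1 \cdot \frac{23}{4}} \left(-10\right) = -24 + \frac{88}{48 - 46} \left(-10\right) = -24 + \frac{88}{2} \left(-10\right) = -24 + 88 \cdot \frac{1}{2} \left(-10\right) = -24 + 44 \left(-10\right) = -24 - 440 = -464$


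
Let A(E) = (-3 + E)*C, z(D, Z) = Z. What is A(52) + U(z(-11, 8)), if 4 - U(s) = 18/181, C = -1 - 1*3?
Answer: -34770/181 ≈ -192.10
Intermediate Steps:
C = -4 (C = -1 - 3 = -4)
A(E) = 12 - 4*E (A(E) = (-3 + E)*(-4) = 12 - 4*E)
U(s) = 706/181 (U(s) = 4 - 18/181 = 706/181)
A(52) + U(z(-11, 8)) = (12 - 4*52) + 706/181 = (12 - 208) + 706/181 = -196 + 706/181 = -34770/181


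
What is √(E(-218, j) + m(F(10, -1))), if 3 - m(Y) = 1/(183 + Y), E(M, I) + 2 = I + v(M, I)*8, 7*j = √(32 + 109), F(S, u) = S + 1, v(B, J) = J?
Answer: √(1834658 + 2371068*√141)/1358 ≈ 4.0326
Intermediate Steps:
F(S, u) = 1 + S
j = √141/7 (j = √(32 + 109)/7 = √141/7 ≈ 1.6963)
E(M, I) = -2 + 9*I (E(M, I) = -2 + (I + I*8) = -2 + (I + 8*I) = -2 + 9*I)
m(Y) = 3 - 1/(183 + Y)
√(E(-218, j) + m(F(10, -1))) = √((-2 + 9*(√141/7)) + (548 + 3*(1 + 10))/(183 + (1 + 10))) = √((-2 + 9*√141/7) + (548 + 3*11)/(183 + 11)) = √((-2 + 9*√141/7) + (548 + 33)/194) = √((-2 + 9*√141/7) + (1/194)*581) = √((-2 + 9*√141/7) + 581/194) = √(193/194 + 9*√141/7)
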